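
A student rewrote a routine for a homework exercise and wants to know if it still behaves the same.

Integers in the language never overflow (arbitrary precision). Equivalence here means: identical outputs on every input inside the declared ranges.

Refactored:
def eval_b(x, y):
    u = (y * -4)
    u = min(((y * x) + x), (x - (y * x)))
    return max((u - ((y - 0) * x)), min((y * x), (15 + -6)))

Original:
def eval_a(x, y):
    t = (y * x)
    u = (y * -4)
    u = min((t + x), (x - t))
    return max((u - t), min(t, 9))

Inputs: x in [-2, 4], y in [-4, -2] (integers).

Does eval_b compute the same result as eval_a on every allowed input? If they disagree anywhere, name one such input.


The two versions differ — the changes include constant usage differs, arithmetic usage differs, statement counts differ, local variable names differ.
Spot check at x=1, y=-3 — eval_a: t=-3, then u=12, then u=-2, then returns 1. eval_b: u=12, then u=-2, then returns 1. Both give 1.
Across all 21 domain points the two functions coincide.
verdict: equivalent


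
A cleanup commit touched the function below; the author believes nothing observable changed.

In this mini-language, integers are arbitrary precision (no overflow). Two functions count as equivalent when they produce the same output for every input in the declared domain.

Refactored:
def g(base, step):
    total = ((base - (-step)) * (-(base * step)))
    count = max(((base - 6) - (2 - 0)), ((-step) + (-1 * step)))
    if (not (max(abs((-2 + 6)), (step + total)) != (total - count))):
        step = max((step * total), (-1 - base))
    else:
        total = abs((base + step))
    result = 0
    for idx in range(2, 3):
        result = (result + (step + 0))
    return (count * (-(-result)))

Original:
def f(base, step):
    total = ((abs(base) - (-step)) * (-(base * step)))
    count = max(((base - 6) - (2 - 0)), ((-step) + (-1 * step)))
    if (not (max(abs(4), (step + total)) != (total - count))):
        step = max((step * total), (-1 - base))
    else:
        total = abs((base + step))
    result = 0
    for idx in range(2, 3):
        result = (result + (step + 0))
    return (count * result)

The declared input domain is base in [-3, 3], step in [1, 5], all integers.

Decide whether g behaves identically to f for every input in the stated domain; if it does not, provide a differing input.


Evaluate both at base=-2, step=2.
f: total becomes 16; next count becomes -4; next (not (max(abs(4), (step + total)) != (total - count))) evaluates to false; next total becomes 0; next result becomes 0; next at idx=2:; next result becomes 2; next final value -8
g: total becomes 0; next count becomes -4; next (not (max(abs((-2 + 6)), (step + total)) != (total - count))) evaluates to true; next step becomes 1; next result becomes 0; next at idx=2:; next result becomes 1; next final value -4
-8 vs -4 — the two versions disagree here.
verdict: not equivalent; witness: base=-2, step=2


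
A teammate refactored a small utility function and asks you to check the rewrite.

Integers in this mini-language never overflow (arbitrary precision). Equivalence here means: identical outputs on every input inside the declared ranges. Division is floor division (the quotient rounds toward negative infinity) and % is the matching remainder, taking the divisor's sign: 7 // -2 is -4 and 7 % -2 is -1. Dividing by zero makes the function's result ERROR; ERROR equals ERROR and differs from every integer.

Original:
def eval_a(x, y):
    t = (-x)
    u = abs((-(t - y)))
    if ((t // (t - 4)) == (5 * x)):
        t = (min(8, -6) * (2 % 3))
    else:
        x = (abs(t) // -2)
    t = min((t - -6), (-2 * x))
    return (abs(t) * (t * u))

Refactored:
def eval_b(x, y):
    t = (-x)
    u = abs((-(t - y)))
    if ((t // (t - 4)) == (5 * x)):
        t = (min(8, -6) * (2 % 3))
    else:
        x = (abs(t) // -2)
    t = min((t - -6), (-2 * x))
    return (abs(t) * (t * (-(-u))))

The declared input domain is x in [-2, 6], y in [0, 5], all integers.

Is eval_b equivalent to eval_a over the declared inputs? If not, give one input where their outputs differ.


Comparing the listings, the differences include: same computation, different form.
One worked example (x=-2, y=5) — eval_a: t becomes 2; next u becomes 3; next ((t // (t - 4)) == (5 * x)) evaluates to false; next x becomes -1; next t becomes 2; next final value 12; eval_b: t becomes 2; next u becomes 3; next ((t // (t - 4)) == (5 * x)) evaluates to false; next x becomes -1; next t becomes 2; next final value 12; agreement on 12.
Sweeping the whole domain (54 inputs) finds no disagreement.
verdict: equivalent


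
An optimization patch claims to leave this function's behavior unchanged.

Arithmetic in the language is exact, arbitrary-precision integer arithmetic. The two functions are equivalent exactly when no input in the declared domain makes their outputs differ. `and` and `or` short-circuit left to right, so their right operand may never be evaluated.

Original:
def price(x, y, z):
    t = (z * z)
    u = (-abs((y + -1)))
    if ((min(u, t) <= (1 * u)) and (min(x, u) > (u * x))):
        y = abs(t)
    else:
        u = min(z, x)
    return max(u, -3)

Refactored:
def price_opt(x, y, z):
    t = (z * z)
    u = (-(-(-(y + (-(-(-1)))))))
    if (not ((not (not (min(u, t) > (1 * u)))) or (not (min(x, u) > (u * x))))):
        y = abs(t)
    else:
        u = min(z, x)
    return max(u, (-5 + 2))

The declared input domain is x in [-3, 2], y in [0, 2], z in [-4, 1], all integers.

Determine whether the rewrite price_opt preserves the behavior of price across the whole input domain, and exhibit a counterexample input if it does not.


On input x=2, y=0, z=-4, price returns -1 while price_opt returns -3.
verdict: not equivalent; witness: x=2, y=0, z=-4


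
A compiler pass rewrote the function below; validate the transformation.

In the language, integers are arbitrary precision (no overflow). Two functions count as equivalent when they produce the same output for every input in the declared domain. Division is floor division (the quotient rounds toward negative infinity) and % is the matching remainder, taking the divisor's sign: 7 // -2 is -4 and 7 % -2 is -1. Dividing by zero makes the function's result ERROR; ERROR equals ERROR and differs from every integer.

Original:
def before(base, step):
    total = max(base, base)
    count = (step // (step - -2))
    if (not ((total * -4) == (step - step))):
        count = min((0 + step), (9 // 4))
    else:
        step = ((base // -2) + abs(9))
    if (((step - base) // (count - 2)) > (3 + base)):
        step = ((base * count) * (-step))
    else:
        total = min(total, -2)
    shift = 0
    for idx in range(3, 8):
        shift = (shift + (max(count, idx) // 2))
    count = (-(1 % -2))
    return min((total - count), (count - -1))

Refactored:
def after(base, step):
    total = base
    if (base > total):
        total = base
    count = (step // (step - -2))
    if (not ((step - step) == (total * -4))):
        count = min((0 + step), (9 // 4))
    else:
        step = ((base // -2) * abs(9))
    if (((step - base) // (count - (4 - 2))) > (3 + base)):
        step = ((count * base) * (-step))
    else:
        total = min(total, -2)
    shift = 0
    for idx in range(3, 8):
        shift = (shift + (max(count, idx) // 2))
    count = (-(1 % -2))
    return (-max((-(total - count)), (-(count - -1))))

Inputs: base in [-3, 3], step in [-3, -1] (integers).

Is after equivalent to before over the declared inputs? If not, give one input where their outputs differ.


There is a counterexample at base=0, step=-3: -1 on one side, -3 on the other.
before: total=0, then count=3, then (not ((total * -4) == (step - step))) is false, then step=9, then (((step - base) // (count - 2)) > (3 + base)) is true, then step=0, then shift=0, then (idx=3), then shift=1, then (idx=4), then shift=3, then (idx=5), then shift=5, then (idx=6), then shift=8, then (idx=7), then shift=11, then count=1, then returns -1
after: total=0, then (base > total) is false, then count=3, then (not ((step - step) == (total * -4))) is false, then step=0, then (((step - base) // (count - (4 - 2))) > (3 + base)) is false, then total=-2, then shift=0, then (idx=3), then shift=1, then (idx=4), then shift=3, then (idx=5), then shift=5, then (idx=6), then shift=8, then (idx=7), then shift=11, then count=1, then returns -3
verdict: not equivalent; witness: base=0, step=-3


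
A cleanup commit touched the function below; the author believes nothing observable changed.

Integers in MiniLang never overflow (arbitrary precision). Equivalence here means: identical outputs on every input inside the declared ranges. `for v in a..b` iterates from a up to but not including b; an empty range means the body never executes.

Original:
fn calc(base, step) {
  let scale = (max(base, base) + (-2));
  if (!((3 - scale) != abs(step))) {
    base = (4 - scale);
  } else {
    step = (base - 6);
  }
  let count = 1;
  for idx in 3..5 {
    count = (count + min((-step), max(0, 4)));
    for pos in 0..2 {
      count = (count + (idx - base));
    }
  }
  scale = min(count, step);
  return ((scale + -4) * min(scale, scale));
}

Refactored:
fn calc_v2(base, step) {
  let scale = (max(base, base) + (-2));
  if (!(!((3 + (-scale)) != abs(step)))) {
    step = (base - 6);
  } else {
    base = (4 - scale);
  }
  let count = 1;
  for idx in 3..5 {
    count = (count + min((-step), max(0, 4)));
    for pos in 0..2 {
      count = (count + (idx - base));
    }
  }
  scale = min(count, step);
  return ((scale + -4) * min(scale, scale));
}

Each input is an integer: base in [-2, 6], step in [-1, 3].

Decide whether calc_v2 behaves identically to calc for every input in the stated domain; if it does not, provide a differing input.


Changes here: boolean connective usage differs; and arithmetic usage differs; the full 45-point sweep finds no disagreement.
verdict: equivalent


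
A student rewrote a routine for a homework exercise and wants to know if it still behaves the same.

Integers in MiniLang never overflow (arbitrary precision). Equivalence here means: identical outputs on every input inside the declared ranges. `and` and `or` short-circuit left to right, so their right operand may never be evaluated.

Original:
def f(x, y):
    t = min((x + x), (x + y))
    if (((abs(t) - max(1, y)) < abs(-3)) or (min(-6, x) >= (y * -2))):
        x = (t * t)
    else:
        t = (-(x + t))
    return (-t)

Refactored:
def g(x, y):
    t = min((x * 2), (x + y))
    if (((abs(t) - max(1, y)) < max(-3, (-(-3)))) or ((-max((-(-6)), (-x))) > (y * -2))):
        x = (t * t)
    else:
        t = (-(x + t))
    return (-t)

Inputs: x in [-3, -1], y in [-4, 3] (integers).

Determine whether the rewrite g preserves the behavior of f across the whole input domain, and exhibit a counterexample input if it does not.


Run the pair on x=-3, y=3.
f: t := -6 | (((abs(t) - max(1, y)) < abs(-3)) or (min(-6, x) >= (y * -2))): true | x := 36 | result 6
g: t := -6 | (((abs(t) - max(1, y)) < max(-3, (-(-3)))) or ((-max((-(-6)), (-x))) > (y * -2))): false | t := 9 | result -9
6 vs -9 — the two versions disagree here.
verdict: not equivalent; witness: x=-3, y=3


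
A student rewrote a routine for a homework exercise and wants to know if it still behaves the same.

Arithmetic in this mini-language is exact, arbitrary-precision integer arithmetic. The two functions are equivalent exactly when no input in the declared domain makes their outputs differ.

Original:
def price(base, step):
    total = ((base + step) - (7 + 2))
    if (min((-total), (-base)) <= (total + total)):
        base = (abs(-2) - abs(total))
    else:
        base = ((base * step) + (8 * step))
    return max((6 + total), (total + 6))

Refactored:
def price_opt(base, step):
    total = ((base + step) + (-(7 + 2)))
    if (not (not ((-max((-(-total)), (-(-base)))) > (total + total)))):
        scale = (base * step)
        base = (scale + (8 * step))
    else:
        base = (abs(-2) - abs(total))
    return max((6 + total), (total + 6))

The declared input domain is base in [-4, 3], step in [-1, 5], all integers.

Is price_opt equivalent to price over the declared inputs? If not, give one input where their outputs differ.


Equivalent — the differences include comparison usage differs, plus local variable names differ, plus statement counts differ, plus arithmetic usage differs, plus boolean connective usage differs, plus min/max/abs usage differs, yet no declared input distinguishes the two.
One worked example (base=-2, step=-1) — price: total becomes -12; next (min((-total), (-base)) <= (total + total)) evaluates to false; next base becomes -6; next final value -6; price_opt: total becomes -12; next (not (not ((-max((-(-total)), (-(-base)))) > (total + total)))) evaluates to true; next scale becomes 2; next base becomes -6; next final value -6; agreement on -6.
Across all 56 domain points the two functions coincide.
verdict: equivalent


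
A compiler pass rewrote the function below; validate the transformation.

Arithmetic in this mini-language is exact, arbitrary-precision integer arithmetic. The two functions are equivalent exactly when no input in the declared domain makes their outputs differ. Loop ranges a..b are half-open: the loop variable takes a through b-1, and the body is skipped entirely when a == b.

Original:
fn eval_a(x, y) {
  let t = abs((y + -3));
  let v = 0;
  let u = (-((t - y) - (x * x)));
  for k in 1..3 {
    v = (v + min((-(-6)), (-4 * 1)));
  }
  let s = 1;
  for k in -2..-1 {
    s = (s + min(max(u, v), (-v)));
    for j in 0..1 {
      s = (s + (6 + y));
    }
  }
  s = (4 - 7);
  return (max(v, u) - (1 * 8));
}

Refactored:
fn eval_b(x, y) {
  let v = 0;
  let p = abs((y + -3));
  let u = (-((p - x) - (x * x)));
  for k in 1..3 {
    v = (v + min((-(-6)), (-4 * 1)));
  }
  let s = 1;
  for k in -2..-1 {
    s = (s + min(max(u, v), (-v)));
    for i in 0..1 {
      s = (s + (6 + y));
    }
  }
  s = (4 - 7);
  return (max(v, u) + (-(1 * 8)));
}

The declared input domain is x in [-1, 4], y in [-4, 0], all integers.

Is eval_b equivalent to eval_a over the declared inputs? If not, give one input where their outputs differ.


Evaluate both at x=-1, y=-4.
eval_a: t=7, then v=0, then u=-10, then (k=1), then v=-4, then (k=2), then v=-8, then s=1, then (k=-2), then s=-7, then (j=0), then s=-5, then s=-3, then returns -16
eval_b: v=0, then p=7, then u=-7, then (k=1), then v=-4, then (k=2), then v=-8, then s=1, then (k=-2), then s=-6, then (i=0), then s=-4, then s=-3, then returns -15
-16 vs -15 — the two versions disagree here.
verdict: not equivalent; witness: x=-1, y=-4


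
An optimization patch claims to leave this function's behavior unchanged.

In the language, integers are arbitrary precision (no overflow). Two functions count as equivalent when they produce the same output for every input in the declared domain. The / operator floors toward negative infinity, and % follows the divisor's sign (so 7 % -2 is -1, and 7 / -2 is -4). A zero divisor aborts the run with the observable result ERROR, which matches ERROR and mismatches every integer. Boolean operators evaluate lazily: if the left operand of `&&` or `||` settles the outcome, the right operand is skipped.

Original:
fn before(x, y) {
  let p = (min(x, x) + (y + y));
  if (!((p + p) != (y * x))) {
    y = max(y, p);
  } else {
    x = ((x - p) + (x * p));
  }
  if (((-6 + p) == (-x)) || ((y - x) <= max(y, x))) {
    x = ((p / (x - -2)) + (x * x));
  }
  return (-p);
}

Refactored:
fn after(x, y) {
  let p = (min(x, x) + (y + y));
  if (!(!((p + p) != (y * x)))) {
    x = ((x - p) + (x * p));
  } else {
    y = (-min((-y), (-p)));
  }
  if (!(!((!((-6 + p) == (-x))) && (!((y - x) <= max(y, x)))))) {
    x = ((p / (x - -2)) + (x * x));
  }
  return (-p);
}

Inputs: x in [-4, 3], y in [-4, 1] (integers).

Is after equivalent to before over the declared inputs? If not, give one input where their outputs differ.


The rewrite breaks on x=-2, y=1, where the results are 0 and ERROR.
before: p := 0 | (!((p + p) != (y * x))): false | x := -2 | (((-6 + p) == (-x)) || ((y - x) <= max(y, x))): false | result 0
after: p := 0 | (!(!((p + p) != (y * x)))): true | x := -2 | (!(!((!((-6 + p) == (-x))) && (!((y - x) <= max(y, x)))))): true | divide-by-zero, output ERROR
verdict: not equivalent; witness: x=-2, y=1


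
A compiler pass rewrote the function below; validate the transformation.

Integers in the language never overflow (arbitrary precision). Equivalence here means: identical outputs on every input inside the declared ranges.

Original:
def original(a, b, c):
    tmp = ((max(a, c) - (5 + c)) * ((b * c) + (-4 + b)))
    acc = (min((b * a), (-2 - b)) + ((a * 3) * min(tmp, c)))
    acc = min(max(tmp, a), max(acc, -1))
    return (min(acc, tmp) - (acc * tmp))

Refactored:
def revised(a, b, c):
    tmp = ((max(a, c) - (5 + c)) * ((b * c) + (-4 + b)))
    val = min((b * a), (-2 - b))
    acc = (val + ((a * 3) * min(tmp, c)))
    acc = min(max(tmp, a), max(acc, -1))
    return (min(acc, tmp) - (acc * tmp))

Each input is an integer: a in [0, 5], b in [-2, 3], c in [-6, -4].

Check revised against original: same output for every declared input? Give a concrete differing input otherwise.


Equivalent — the differences include local variable names differ, statement counts differ, yet no declared input distinguishes the two.
Spot check at a=2, b=-2, c=-4 — original: tmp = 2; acc = -28; acc = -1; return 1. revised: tmp = 2; val = -4; acc = -28; acc = -1; return 1. Both give 1.
Checked all 108 inputs in the declared domain: the outputs agree on every one.
verdict: equivalent


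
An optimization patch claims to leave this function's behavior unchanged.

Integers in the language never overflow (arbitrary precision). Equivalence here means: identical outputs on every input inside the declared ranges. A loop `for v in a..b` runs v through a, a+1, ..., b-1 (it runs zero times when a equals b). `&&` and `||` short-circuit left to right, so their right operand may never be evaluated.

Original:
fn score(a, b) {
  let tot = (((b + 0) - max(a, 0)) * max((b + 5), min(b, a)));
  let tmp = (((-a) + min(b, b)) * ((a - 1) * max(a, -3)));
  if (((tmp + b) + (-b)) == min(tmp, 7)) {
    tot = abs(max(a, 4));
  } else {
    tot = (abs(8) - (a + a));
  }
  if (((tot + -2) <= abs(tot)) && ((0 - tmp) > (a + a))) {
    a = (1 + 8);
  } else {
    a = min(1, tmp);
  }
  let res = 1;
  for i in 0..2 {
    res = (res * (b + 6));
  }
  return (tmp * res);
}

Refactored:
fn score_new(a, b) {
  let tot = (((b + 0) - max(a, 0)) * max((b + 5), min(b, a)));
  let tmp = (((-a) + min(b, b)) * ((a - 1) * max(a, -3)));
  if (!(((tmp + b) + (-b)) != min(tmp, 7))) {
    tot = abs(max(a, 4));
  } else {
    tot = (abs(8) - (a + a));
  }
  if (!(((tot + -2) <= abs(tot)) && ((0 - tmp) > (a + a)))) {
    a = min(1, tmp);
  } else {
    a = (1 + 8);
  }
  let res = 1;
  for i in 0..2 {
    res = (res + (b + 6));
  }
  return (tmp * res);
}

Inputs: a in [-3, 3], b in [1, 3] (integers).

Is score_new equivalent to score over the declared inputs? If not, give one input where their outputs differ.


There is a counterexample at a=-3, b=1: 2352 on one side, 720 on the other.
score: tot := 6 | tmp := 48 | (((tmp + b) + (-b)) == min(tmp, 7)): false | tot := 14 | (((tot + -2) <= abs(tot)) && ((0 - tmp) > (a + a))): false | a := 1 | res := 1 | iter i=0: | res := 7 | iter i=1: | res := 49 | result 2352
score_new: tot := 6 | tmp := 48 | (!(((tmp + b) + (-b)) != min(tmp, 7))): false | tot := 14 | (!(((tot + -2) <= abs(tot)) && ((0 - tmp) > (a + a)))): true | a := 1 | res := 1 | iter i=0: | res := 8 | iter i=1: | res := 15 | result 720
verdict: not equivalent; witness: a=-3, b=1


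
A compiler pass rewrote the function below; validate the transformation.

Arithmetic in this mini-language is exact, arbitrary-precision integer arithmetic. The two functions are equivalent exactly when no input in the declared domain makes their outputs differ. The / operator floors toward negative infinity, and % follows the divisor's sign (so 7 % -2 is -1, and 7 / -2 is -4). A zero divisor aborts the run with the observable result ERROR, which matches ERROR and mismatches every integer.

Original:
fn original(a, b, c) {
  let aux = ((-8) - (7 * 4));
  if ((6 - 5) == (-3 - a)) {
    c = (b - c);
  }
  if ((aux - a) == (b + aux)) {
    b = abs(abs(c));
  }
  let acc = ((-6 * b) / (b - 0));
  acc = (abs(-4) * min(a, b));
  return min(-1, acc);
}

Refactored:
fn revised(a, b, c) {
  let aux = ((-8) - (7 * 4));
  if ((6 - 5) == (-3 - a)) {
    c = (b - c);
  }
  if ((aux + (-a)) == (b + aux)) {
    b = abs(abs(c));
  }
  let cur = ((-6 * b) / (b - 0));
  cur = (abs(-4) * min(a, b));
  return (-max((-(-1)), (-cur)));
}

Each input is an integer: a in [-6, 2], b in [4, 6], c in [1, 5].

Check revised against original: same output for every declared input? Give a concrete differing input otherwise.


Behavior is preserved: although local variable names differ, min/max/abs usage differs, arithmetic usage differs, the outputs never diverge.
As a probe, take a=0, b=4, c=2: original runs aux := -36 | ((6 - 5) == (-3 - a)): false | ((aux - a) == (b + aux)): false | acc := -6 | acc := 0 | result -1; revised runs aux := -36 | ((6 - 5) == (-3 - a)): false | ((aux + (-a)) == (b + aux)): false | cur := -6 | cur := 0 | result -1; both end at -1.
Checked all 135 inputs in the declared domain: the outputs agree on every one.
verdict: equivalent


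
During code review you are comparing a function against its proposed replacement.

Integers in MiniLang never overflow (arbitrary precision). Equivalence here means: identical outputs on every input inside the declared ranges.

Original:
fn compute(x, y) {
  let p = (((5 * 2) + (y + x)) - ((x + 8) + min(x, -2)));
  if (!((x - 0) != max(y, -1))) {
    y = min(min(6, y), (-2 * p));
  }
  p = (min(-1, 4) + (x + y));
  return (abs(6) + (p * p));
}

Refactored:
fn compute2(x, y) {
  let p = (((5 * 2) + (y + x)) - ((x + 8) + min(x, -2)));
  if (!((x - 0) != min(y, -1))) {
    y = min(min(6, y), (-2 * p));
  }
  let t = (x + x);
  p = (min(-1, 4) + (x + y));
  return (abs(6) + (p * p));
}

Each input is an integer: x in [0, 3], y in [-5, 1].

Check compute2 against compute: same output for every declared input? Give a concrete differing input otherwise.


Run the pair on x=0, y=0.
compute: p becomes 4; next (!((x - 0) != max(y, -1))) evaluates to true; next y becomes -8; next p becomes -9; next final value 87
compute2: p becomes 4; next (!((x - 0) != min(y, -1))) evaluates to false; next t becomes 0; next p becomes -1; next final value 7
87 against 7: the behavior changed.
verdict: not equivalent; witness: x=0, y=0


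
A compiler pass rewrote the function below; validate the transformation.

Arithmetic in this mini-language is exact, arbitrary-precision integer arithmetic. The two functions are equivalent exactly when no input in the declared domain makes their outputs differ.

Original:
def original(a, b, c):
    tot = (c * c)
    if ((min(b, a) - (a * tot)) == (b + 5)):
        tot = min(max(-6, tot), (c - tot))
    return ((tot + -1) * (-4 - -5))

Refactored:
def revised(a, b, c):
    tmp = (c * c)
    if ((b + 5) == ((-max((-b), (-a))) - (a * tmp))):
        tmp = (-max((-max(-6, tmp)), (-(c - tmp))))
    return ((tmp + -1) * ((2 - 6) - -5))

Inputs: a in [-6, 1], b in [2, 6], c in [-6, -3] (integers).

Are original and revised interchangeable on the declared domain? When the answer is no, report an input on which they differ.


The two versions differ — the changes include arithmetic usage differs, plus min/max/abs usage differs, plus local variable names differ, plus constant usage differs.
Spot check at a=-4, b=2, c=-5 — original: tot = 25; ((min(b, a) - (a * tot)) == (b + 5)) -> false; return 24. revised: tmp = 25; ((b + 5) == ((-max((-b), (-a))) - (a * tmp))) -> false; return 24. Both give 24.
Across all 160 domain points the two functions coincide.
verdict: equivalent


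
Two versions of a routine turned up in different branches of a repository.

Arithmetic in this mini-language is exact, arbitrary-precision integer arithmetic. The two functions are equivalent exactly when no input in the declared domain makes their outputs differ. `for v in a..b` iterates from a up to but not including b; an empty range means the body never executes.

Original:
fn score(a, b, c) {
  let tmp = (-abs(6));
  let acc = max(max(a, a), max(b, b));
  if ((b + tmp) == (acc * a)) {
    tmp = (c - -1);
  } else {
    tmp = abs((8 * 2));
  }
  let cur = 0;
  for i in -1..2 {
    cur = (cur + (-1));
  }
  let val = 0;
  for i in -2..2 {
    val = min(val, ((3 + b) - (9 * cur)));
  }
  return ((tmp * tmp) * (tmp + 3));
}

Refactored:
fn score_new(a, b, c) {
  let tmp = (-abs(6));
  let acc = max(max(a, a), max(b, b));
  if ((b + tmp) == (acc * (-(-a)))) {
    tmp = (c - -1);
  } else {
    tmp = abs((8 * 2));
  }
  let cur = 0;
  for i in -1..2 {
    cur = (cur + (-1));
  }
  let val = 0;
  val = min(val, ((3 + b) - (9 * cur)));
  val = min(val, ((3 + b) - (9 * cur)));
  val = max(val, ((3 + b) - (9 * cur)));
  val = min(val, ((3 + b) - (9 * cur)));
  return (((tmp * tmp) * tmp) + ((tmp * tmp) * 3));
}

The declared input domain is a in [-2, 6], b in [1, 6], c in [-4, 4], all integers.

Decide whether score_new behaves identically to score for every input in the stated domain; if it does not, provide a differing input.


Equivalent. Although `min(val, ((3 + b) - (9 * cur)))` became `max(val, ((3 + b) - (9 * cur)))`, no input in the stated domain can expose it.
Checked all 486 inputs in the declared domain: the outputs agree on every one.
One worked example (a=0, b=5, c=1) — score: tmp = -6; acc = 5; ((b + tmp) == (acc * a)) -> false; tmp = 16; cur = 0; [i=-1]; cur = -1; [i=0]; cur = -2; [i=1]; cur = -3; val = 0; [i=-2]; val = 0; [i=-1]; val = 0; [i=0]; val = 0; [i=1]; val = 0; return 4864; score_new: tmp = -6; acc = 5; ((b + tmp) == (acc * (-(-a)))) -> false; tmp = 16; cur = 0; [i=-1]; cur = -1; [i=0]; cur = -2; [i=1]; cur = -3; val = 0; val = 0; val = 0; val = 35; val = 35; return 4864; agreement on 4864.
verdict: equivalent


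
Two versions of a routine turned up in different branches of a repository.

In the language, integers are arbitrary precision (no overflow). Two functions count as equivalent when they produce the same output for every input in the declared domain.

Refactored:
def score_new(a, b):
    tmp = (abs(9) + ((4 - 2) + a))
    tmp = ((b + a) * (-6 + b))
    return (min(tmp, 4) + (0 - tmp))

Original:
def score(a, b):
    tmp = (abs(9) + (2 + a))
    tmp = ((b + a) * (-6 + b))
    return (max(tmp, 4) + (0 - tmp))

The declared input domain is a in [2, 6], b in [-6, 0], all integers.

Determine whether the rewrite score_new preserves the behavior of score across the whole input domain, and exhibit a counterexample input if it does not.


Evaluate both at a=2, b=-6.
score: tmp=13, then tmp=48, then returns 0
score_new: tmp=13, then tmp=48, then returns -44
0 against -44: the behavior changed.
verdict: not equivalent; witness: a=2, b=-6


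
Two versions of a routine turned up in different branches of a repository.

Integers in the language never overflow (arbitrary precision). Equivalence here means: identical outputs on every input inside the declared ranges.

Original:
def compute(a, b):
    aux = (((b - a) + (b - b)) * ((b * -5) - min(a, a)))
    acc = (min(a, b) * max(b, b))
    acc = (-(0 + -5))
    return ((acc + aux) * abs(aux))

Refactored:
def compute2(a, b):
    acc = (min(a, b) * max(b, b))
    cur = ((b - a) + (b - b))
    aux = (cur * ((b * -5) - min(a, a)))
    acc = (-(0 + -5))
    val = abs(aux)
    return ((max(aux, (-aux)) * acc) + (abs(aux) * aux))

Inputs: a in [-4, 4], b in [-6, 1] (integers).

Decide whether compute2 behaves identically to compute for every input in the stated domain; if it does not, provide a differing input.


Equivalent — the differences include local variable names differ, and statement counts differ, and min/max/abs usage differs, and arithmetic usage differs, yet no declared input distinguishes the two.
Tracing a=-2, b=0: compute: aux := 4 | acc := 0 | acc := 5 | result 36 | compute2: acc := 0 | cur := 2 | aux := 4 | acc := 5 | val := 4 | result 36 — matching result 36.
Checked all 72 inputs in the declared domain: the outputs agree on every one.
verdict: equivalent


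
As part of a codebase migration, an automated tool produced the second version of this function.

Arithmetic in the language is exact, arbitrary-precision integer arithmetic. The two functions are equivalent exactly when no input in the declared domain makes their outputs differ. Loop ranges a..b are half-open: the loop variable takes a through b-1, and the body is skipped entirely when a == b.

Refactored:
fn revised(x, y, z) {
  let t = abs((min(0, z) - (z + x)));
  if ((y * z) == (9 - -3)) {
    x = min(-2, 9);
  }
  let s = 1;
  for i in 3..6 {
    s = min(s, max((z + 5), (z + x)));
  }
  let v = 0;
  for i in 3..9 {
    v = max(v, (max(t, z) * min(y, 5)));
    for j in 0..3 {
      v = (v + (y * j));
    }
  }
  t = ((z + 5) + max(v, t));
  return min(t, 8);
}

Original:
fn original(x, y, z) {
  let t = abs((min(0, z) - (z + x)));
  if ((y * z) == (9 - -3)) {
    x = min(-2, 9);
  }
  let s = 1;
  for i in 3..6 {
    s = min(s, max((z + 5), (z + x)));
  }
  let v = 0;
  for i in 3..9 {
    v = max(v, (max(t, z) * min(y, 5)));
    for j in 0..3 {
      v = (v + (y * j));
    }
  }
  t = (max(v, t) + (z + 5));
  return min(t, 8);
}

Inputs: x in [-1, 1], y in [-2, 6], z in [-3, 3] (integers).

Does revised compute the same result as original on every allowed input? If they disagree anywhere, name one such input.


The two versions differ — the changes include same computation, different form.
One worked example (x=1, y=6, z=-3) — original: t=1, then ((y * z) == (9 - -3)) is false, then s=1, then (i=3), then s=1, then (i=4), then s=1, then (i=5), then s=1, then v=0, then (i=3), then v=5, then (j=0), then v=5, then (j=1), then v=11, then (j=2), then v=23, then (i=4), then v=23, then (j=0), then v=23, then (j=1), then v=29, then (j=2), then v=41, then (i=5), then v=41, then (j=0), then v=41, then (j=1), then v=47, then (j=2), then v=59, then (i=6), then v=59, then (j=0), then v=59, then (j=1), then v=65, then (j=2), then v=77, then (i=7), then v=77, then (j=0), then v=77, then (j=1), then v=83, then (j=2), then v=95, then (i=8), then v=95, then (j=0), then v=95, then (j=1), then v=101, then (j=2), then v=113, then t=115, then returns 8; revised: t=1, then ((y * z) == (9 - -3)) is false, then s=1, then (i=3), then s=1, then (i=4), then s=1, then (i=5), then s=1, then v=0, then (i=3), then v=5, then (j=0), then v=5, then (j=1), then v=11, then (j=2), then v=23, then (i=4), then v=23, then (j=0), then v=23, then (j=1), then v=29, then (j=2), then v=41, then (i=5), then v=41, then (j=0), then v=41, then (j=1), then v=47, then (j=2), then v=59, then (i=6), then v=59, then (j=0), then v=59, then (j=1), then v=65, then (j=2), then v=77, then (i=7), then v=77, then (j=0), then v=77, then (j=1), then v=83, then (j=2), then v=95, then (i=8), then v=95, then (j=0), then v=95, then (j=1), then v=101, then (j=2), then v=113, then t=115, then returns 8; agreement on 8.
Every one of the 189 inputs gives matching results.
verdict: equivalent


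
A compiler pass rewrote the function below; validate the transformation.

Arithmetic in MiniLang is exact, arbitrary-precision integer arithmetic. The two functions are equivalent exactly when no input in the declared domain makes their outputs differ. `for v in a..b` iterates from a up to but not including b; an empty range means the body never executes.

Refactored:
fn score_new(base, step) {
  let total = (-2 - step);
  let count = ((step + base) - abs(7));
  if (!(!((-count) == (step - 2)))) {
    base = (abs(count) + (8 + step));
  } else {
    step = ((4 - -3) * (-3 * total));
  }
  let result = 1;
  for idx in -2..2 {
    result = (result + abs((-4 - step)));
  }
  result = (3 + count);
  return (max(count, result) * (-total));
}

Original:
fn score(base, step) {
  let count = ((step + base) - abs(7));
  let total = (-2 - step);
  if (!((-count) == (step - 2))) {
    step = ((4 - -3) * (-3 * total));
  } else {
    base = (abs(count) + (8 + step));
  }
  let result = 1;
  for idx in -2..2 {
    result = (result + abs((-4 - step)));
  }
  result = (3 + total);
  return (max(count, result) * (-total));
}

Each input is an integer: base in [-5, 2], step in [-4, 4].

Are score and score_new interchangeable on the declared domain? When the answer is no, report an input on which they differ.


Try base=-5, step=-4.
score: count becomes -16; next total becomes 2; next (!((-count) == (step - 2))) evaluates to true; next step becomes -42; next result becomes 1; next at idx=-2:; next result becomes 39; next at idx=-1:; next result becomes 77; next at idx=0:; next result becomes 115; next at idx=1:; next result becomes 153; next result becomes 5; next final value -10
score_new: total becomes 2; next count becomes -16; next (!(!((-count) == (step - 2)))) evaluates to false; next step becomes -42; next result becomes 1; next at idx=-2:; next result becomes 39; next at idx=-1:; next result becomes 77; next at idx=0:; next result becomes 115; next at idx=1:; next result becomes 153; next result becomes -13; next final value 26
-10 vs 26 — the two versions disagree here.
verdict: not equivalent; witness: base=-5, step=-4


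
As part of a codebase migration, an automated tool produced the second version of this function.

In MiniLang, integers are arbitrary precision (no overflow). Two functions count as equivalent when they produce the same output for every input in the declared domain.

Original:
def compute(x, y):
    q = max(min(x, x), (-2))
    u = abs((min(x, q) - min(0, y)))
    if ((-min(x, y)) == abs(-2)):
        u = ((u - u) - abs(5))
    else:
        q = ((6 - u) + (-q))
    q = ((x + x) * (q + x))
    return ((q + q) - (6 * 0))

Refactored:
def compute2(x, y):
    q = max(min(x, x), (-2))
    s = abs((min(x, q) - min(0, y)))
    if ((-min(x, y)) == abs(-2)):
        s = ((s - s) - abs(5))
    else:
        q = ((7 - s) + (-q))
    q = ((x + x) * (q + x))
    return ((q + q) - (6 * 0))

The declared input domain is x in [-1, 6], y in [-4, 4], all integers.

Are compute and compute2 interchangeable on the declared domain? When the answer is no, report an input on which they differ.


Consider the input x=-1, y=-4.
compute: q becomes -1; next u becomes 3; next ((-min(x, y)) == abs(-2)) evaluates to false; next q becomes 4; next q becomes -6; next final value -12
compute2: q becomes -1; next s becomes 3; next ((-min(x, y)) == abs(-2)) evaluates to false; next q becomes 5; next q becomes -8; next final value -16
-12 against -16: the behavior changed.
verdict: not equivalent; witness: x=-1, y=-4


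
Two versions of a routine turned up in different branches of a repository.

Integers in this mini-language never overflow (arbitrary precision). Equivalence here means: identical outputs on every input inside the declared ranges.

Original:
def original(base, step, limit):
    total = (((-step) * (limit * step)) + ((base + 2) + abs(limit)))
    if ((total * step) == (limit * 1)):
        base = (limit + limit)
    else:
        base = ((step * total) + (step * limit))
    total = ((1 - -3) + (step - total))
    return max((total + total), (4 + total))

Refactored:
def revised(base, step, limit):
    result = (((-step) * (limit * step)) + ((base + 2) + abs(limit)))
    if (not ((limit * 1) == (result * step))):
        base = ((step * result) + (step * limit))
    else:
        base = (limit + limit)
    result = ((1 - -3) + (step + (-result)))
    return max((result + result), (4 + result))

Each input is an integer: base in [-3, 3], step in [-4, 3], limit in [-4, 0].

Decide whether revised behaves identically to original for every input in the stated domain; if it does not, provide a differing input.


Differences: local variable names differ; also boolean connective usage differs; also arithmetic usage differs — yet all 280 inputs agree.
verdict: equivalent


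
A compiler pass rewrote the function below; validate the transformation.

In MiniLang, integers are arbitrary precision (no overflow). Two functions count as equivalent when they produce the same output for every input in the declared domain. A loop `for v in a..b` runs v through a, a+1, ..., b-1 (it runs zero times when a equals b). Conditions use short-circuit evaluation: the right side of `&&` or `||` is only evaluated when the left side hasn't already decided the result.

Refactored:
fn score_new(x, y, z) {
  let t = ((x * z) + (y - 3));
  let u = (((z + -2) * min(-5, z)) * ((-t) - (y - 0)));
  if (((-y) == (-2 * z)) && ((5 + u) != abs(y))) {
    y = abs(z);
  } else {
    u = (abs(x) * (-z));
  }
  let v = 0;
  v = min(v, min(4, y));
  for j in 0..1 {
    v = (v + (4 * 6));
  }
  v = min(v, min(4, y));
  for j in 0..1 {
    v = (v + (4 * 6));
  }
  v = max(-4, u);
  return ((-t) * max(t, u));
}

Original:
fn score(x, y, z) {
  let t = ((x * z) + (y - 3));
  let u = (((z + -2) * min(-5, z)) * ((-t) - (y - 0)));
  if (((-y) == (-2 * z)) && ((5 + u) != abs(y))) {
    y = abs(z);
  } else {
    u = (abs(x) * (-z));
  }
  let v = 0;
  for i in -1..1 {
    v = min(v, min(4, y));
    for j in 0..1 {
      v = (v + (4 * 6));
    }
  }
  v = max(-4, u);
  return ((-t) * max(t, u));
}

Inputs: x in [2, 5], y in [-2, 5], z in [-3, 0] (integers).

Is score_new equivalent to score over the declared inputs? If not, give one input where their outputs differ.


Changes here: arithmetic usage differs, plus local variable names differ, plus constant usage differs, plus loop structure differs, plus min/max/abs usage differs, plus statement counts differ; the full 128-point sweep finds no disagreement.
verdict: equivalent


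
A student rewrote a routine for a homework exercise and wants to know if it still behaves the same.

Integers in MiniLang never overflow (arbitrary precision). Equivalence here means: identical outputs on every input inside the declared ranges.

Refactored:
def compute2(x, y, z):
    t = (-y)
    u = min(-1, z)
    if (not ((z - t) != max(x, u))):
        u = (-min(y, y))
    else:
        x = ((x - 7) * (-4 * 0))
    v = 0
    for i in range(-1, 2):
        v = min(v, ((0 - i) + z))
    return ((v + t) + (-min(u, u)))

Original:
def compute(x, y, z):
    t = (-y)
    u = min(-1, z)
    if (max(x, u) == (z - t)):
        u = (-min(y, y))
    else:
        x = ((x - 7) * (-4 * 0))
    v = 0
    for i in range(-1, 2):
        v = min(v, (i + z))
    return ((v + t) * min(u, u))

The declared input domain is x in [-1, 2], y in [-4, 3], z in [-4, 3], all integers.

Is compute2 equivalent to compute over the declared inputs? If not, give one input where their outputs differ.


These are not equivalent — on x=-1, y=-4, z=-4 the outputs split (4 vs 3).
compute: t := 4 | u := -4 | (max(x, u) == (z - t)): false | x := 0 | v := 0 | iter i=-1: | v := -5 | iter i=0: | v := -5 | iter i=1: | v := -5 | result 4
compute2: t := 4 | u := -4 | (not ((z - t) != max(x, u))): false | x := 0 | v := 0 | iter i=-1: | v := -3 | iter i=0: | v := -4 | iter i=1: | v := -5 | result 3
verdict: not equivalent; witness: x=-1, y=-4, z=-4


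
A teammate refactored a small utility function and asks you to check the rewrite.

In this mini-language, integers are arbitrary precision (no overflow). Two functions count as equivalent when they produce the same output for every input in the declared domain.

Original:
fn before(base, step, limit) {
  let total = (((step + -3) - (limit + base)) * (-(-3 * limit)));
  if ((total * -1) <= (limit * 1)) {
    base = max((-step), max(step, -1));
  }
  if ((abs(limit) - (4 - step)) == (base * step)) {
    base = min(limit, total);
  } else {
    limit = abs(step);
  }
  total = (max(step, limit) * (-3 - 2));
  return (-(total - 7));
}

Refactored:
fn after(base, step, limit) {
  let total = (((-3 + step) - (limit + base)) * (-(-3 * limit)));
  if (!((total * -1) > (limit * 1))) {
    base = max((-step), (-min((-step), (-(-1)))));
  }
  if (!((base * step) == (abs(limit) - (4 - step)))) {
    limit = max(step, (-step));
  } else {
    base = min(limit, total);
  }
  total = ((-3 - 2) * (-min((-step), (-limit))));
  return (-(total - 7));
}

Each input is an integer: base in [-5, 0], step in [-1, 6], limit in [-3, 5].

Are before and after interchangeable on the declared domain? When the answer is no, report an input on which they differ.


The two are interchangeable: boolean connective usage differs, and comparison usage differs, and min/max/abs usage differs, and every declared input agrees.
Tracing base=0, step=5, limit=-1: before: total=-9, then ((total * -1) <= (limit * 1)) is false, then ((abs(limit) - (4 - step)) == (base * step)) is false, then limit=5, then total=-25, then returns 32 | after: total=-9, then (!((total * -1) > (limit * 1))) is false, then (!((base * step) == (abs(limit) - (4 - step)))) is true, then limit=5, then total=-25, then returns 32 — matching result 32.
An exhaustive pass over the 432 declared inputs shows identical outputs.
verdict: equivalent
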